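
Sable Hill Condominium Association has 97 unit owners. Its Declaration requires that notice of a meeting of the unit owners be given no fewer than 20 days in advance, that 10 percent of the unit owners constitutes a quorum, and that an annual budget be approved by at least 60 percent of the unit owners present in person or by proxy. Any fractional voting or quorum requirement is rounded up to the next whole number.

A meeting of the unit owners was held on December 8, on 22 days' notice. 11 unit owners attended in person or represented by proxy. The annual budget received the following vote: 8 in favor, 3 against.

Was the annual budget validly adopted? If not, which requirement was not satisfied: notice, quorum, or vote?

Valid — all requirements satisfied.

Notice: 22 days given; 20 required. Satisfied.
Quorum: 10% of 97 = 9.70, rounded up to 10; 11 present. Satisfied.
Vote: requires three-fifths of those present (11); 3/5 of 11 = 6.60, rounded up to 7, so 7 needed; 8 in favor. Satisfied.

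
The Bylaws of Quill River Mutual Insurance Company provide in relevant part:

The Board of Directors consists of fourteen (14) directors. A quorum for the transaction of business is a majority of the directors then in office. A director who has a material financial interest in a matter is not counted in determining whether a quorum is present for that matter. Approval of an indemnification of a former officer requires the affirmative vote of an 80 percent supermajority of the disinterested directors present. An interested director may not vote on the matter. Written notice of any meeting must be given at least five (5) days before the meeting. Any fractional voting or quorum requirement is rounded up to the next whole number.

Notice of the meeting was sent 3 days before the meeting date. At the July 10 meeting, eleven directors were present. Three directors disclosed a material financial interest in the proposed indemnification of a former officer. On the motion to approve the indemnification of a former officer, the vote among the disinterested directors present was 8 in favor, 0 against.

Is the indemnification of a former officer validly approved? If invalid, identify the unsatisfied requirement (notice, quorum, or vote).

Notice: 3 days given; 5 required (3 < 5). Not satisfied.
Quorum: 11 present, but the 3 interested directors do not count, leaving 8. Quorum is 8. Satisfied.
Vote: the indemnification of a former officer requires four-fifths of the disinterested directors present (11 − 3 = 8). 4/5 of 8 = 6.40, rounded up to 7, so 7 affirmative votes are needed; 8 voted in favor. Satisfied.

Invalid — notice requirement not satisfied.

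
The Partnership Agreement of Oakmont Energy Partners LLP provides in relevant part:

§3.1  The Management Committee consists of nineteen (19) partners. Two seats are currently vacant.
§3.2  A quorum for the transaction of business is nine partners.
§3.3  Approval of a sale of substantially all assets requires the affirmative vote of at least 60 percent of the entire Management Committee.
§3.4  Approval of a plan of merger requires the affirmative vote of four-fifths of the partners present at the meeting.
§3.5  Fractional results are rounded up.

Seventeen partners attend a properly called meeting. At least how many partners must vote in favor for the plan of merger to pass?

The plan of merger requires four-fifths of the partners present (17).
4/5 of 17 = 13.60, rounded up to 14.

14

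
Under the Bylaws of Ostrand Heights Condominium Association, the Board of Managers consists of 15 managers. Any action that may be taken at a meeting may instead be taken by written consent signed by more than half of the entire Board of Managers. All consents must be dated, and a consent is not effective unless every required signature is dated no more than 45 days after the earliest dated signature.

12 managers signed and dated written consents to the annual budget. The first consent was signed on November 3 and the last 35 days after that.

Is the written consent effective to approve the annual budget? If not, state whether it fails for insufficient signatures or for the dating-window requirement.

Signatures required: more than half of 15 — a majority of 15 is 8, so 8 needed; 12 signed. Sufficient.
Dating window: the latest signature is 35 days after the earliest; the limit is 45 days. Within the window.

Effective — both the signature and dating-window requirements are satisfied.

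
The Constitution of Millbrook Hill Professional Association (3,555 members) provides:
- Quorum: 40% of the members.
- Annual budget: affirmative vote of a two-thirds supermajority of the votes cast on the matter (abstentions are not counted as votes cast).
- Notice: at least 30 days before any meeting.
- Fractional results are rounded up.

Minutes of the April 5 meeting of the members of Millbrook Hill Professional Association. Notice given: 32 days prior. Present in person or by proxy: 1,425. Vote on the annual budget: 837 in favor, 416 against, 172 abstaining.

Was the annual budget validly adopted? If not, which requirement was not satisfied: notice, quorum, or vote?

Valid — all requirements satisfied.

Notice: 32 days given; 30 required. Satisfied.
Quorum: 40% of 3,555 = 1,422; 1,425 present. Satisfied.
Vote: requires two-thirds of the votes cast (1,425 − 172 abstaining = 1,253); 2/3 of 1253 = 835.33, rounded up to 836, so 836 needed; 837 in favor. Satisfied.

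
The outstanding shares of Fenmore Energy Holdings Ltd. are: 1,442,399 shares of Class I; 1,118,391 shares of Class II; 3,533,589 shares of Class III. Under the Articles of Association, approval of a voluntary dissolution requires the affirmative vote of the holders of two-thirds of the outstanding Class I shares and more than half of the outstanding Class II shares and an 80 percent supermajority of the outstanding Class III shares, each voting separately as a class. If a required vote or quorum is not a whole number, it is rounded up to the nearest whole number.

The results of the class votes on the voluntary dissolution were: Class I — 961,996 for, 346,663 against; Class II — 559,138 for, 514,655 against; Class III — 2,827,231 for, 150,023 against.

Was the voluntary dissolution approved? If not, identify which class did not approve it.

Class I: 2/3 of 1442399 = 961599.33, rounded up to 961600; 961,600 required, 961,996 in favor — approved.
Class II: a majority of 1118391 is 559196; 559,196 required, 559,138 in favor — not approved.
Class III: 4/5 of 3533589 = 2826871.20, rounded up to 2826872; 2,826,872 required, 2,827,231 in favor — approved.

Not approved — the Class II shares did not give the required vote.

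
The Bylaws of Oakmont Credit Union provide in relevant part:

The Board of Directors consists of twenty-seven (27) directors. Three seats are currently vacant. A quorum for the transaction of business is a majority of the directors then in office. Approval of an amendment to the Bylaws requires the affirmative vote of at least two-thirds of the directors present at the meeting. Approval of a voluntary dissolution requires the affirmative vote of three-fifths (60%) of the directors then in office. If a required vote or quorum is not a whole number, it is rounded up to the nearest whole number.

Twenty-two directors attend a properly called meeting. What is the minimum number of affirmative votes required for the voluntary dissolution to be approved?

15

The voluntary dissolution requires three-fifths of the directors then in office (24).
3/5 of 24 = 14.40, rounded up to 15.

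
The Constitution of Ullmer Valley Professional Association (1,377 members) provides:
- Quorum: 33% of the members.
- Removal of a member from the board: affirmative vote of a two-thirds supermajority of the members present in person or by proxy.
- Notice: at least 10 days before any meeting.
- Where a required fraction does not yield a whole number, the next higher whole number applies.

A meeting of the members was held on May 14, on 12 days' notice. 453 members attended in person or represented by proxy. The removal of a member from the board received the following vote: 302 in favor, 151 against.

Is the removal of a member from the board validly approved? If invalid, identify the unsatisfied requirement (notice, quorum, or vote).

Notice: 12 days given; 10 required. Satisfied.
Quorum: 33% of 1,377 = 454.41, rounded up to 455; 453 present. Not satisfied.
Vote: requires two-thirds of those present (453); 2/3 of 453 = 302, so 302 needed; 302 in favor. Satisfied.

Invalid — quorum requirement not satisfied.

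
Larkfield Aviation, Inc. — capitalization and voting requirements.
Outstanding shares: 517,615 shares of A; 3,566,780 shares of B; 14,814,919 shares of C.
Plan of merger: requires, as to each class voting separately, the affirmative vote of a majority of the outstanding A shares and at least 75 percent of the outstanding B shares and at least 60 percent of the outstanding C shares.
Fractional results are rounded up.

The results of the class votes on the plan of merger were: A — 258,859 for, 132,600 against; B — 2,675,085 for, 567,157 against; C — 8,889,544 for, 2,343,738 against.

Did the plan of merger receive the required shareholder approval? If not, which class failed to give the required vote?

Approved — every class gave the required vote.

A: a majority of 517615 is 258808; 258,808 required, 258,859 in favor — approved.
B: 3/4 of 3566780 = 2675085; 2,675,085 required, 2,675,085 in favor — approved.
C: 3/5 of 14814919 = 8888951.40, rounded up to 8888952; 8,888,952 required, 8,889,544 in favor — approved.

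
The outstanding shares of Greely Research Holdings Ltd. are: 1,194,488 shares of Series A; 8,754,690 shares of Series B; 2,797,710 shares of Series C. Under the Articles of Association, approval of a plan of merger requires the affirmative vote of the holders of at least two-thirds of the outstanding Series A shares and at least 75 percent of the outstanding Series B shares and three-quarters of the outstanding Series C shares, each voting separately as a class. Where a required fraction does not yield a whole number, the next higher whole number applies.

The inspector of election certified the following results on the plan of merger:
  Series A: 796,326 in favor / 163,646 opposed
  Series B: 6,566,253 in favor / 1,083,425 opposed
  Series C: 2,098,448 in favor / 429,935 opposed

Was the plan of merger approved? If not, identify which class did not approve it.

Series A: 2/3 of 1194488 = 796325.33, rounded up to 796326; 796,326 required, 796,326 in favor — approved.
Series B: 3/4 of 8754690 = 6566017.50, rounded up to 6566018; 6,566,018 required, 6,566,253 in favor — approved.
Series C: 3/4 of 2797710 = 2098282.50, rounded up to 2098283; 2,098,283 required, 2,098,448 in favor — approved.

Approved — every class gave the required vote.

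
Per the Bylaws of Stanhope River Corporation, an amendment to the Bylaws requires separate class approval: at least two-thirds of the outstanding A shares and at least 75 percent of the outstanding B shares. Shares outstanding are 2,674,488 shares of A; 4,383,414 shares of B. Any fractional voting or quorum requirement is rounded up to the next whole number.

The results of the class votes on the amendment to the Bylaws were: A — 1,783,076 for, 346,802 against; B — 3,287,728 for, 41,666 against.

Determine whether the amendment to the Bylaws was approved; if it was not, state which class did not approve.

A: 2/3 of 2674488 = 1782992; 1,782,992 required, 1,783,076 in favor — approved.
B: 3/4 of 4383414 = 3287560.50, rounded up to 3287561; 3,287,561 required, 3,287,728 in favor — approved.

Approved — every class gave the required vote.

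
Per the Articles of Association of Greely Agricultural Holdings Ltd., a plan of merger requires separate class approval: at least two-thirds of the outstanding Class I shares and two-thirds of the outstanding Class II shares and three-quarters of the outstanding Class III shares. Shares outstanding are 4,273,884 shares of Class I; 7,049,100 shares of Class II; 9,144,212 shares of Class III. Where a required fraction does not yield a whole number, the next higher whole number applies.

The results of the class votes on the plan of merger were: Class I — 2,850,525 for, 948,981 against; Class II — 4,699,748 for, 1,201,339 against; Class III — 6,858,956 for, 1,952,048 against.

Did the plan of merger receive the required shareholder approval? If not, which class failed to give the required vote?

Class I: 2/3 of 4273884 = 2849256; 2,849,256 required, 2,850,525 in favor — approved.
Class II: 2/3 of 7049100 = 4699400; 4,699,400 required, 4,699,748 in favor — approved.
Class III: 3/4 of 9144212 = 6858159; 6,858,159 required, 6,858,956 in favor — approved.

Approved — every class gave the required vote.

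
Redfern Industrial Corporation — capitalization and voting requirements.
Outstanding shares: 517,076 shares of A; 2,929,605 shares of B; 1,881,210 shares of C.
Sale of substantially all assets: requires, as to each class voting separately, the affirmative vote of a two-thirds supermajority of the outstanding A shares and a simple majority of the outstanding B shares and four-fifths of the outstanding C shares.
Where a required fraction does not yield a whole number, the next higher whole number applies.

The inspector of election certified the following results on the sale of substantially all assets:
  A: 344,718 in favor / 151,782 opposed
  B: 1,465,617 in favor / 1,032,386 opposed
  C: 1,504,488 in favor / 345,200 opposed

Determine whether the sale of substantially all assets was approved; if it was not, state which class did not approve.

A: 2/3 of 517076 = 344717.33, rounded up to 344718; 344,718 required, 344,718 in favor — approved.
B: a majority of 2929605 is 1464803; 1,464,803 required, 1,465,617 in favor — approved.
C: 4/5 of 1881210 = 1504968; 1,504,968 required, 1,504,488 in favor — not approved.

Not approved — the C shares did not give the required vote.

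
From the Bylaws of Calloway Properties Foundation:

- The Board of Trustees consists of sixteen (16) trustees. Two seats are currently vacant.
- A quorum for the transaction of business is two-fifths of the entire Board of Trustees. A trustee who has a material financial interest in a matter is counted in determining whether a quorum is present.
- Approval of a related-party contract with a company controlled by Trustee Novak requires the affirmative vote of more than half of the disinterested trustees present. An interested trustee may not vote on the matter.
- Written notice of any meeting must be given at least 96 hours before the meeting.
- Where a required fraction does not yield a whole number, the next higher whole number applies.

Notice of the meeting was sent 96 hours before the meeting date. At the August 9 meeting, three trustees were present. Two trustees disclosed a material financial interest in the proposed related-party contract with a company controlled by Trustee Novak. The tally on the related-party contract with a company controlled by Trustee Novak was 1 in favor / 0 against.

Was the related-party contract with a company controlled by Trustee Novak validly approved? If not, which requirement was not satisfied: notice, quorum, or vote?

Invalid — quorum requirement not satisfied.

Notice: 96 hours given; 96 required (96 ≥ 96). Satisfied.
Quorum: 3 present (interested trustees count toward quorum); quorum is 7. Not satisfied.
Vote: the related-party contract with a company controlled by Trustee Novak requires a majority of the disinterested trustees present (3 − 2 = 1). A majority of 1 is 1, so 1 affirmative vote is needed; 1 voted in favor. Satisfied. (Moot — without a quorum no business can be validly transacted.)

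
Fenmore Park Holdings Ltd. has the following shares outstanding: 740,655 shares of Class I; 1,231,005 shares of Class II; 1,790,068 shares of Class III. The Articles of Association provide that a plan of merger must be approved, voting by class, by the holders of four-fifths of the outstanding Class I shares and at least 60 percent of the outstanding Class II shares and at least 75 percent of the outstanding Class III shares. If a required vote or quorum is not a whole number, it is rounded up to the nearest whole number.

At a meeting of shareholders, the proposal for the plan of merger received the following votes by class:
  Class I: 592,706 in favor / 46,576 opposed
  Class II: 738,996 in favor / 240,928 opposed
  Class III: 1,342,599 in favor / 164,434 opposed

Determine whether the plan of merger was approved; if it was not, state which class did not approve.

Class I: 4/5 of 740655 = 592524; 592,524 required, 592,706 in favor — approved.
Class II: 3/5 of 1231005 = 738603; 738,603 required, 738,996 in favor — approved.
Class III: 3/4 of 1790068 = 1342551; 1,342,551 required, 1,342,599 in favor — approved.

Approved — every class gave the required vote.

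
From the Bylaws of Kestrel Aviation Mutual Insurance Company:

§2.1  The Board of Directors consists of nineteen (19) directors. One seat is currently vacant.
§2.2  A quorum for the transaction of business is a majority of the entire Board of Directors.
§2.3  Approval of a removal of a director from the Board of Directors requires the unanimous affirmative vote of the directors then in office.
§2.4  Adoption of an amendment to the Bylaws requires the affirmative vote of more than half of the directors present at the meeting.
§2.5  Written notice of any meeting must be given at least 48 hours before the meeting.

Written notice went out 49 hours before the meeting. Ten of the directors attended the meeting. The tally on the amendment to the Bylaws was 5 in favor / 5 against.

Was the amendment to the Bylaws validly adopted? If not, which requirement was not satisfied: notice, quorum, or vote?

Invalid — vote requirement not satisfied.

Notice: 49 hours given; 48 required (49 ≥ 48). Satisfied.
Quorum: 10 present; quorum is 10. Satisfied.
Vote: the amendment to the Bylaws requires a majority of the directors present (10). A majority of 10 is 6, so 6 affirmative votes are needed; 5 voted in favor. Not satisfied.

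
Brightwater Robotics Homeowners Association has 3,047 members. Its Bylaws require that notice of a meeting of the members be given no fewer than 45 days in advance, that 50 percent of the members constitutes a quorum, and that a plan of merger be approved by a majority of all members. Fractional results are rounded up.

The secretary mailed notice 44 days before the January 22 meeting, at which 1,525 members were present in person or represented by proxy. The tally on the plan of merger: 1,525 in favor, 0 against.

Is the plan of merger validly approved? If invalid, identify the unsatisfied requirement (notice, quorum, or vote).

Notice: 44 days given; 45 required. Not satisfied.
Quorum: 50% of 3,047 = 1,523.50, rounded up to 1,524; 1,525 present. Satisfied.
Vote: requires a majority of all members (3,047); a majority of 3047 is 1524, so 1,524 needed; 1,525 in favor. Satisfied.

Invalid — notice requirement not satisfied.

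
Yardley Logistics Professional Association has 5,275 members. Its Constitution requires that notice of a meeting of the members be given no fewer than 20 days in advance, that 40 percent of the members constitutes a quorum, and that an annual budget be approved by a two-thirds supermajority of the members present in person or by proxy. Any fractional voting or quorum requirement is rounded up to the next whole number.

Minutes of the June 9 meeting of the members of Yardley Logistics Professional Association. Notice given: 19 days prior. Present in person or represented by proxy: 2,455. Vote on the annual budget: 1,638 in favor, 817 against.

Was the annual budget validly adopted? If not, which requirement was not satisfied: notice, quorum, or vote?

Invalid — notice requirement not satisfied.

Notice: 19 days given; 20 required. Not satisfied.
Quorum: 40% of 5,275 = 2,110; 2,455 present. Satisfied.
Vote: requires two-thirds of those present (2,455); 2/3 of 2455 = 1636.67, rounded up to 1637, so 1,637 needed; 1,638 in favor. Satisfied.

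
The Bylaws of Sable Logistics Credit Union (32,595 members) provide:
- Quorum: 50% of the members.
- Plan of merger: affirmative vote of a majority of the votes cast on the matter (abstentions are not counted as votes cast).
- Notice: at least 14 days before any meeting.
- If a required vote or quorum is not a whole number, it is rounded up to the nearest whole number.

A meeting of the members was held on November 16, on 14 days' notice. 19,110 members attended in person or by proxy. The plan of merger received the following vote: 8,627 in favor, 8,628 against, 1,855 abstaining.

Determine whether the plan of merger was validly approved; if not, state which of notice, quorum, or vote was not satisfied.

Invalid — vote requirement not satisfied.

Notice: 14 days given; 14 required. Satisfied.
Quorum: 50% of 32,595 = 16,297.50, rounded up to 16,298; 19,110 present. Satisfied.
Vote: requires a majority of the votes cast (19,110 − 1,855 abstaining = 17,255); a majority of 17255 is 8628, so 8,628 needed; 8,627 in favor. Not satisfied.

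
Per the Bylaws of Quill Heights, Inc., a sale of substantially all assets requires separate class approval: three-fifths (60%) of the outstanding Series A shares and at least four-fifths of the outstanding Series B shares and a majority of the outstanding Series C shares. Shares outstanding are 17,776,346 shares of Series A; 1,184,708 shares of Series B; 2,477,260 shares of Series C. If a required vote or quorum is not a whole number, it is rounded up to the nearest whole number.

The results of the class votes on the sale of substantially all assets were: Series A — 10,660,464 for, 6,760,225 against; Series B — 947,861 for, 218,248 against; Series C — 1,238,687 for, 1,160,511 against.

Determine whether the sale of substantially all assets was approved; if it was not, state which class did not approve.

Not approved — the Series A shares did not give the required vote.

Series A: 3/5 of 17776346 = 10665807.60, rounded up to 10665808; 10,665,808 required, 10,660,464 in favor — not approved.
Series B: 4/5 of 1184708 = 947766.40, rounded up to 947767; 947,767 required, 947,861 in favor — approved.
Series C: a majority of 2477260 is 1238631; 1,238,631 required, 1,238,687 in favor — approved.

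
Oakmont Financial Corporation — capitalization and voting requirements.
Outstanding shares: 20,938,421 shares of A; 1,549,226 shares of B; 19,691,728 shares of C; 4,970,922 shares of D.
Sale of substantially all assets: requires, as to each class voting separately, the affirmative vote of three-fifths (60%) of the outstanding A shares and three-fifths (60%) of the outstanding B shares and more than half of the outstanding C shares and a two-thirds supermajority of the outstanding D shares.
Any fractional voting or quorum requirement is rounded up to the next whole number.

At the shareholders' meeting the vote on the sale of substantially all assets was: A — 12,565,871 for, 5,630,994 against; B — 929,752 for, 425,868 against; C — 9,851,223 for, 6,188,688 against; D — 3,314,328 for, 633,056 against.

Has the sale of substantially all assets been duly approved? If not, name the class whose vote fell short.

A: 3/5 of 20938421 = 12563052.60, rounded up to 12563053; 12,563,053 required, 12,565,871 in favor — approved.
B: 3/5 of 1549226 = 929535.60, rounded up to 929536; 929,536 required, 929,752 in favor — approved.
C: a majority of 19691728 is 9845865; 9,845,865 required, 9,851,223 in favor — approved.
D: 2/3 of 4970922 = 3313948; 3,313,948 required, 3,314,328 in favor — approved.

Approved — every class gave the required vote.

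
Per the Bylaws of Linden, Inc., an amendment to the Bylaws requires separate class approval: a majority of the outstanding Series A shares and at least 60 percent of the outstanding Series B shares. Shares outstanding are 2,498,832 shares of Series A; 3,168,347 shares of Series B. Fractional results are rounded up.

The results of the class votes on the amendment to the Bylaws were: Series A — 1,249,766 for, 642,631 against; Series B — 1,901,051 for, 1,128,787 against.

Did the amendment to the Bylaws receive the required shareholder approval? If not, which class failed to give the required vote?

Approved — every class gave the required vote.

Series A: a majority of 2498832 is 1249417; 1,249,417 required, 1,249,766 in favor — approved.
Series B: 3/5 of 3168347 = 1901008.20, rounded up to 1901009; 1,901,009 required, 1,901,051 in favor — approved.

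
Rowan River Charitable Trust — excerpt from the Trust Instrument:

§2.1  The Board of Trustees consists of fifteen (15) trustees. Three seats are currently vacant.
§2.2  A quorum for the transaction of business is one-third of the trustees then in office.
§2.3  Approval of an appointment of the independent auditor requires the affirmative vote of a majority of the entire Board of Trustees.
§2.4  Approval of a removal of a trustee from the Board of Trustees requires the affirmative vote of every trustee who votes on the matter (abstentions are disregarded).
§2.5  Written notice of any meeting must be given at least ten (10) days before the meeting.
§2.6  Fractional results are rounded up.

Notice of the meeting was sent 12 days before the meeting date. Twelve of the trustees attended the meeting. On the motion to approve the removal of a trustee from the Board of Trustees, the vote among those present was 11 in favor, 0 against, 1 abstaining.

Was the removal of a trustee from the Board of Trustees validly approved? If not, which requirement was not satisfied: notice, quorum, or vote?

Notice: 12 days given; 10 required (12 ≥ 10). Satisfied.
Quorum: 12 present; quorum is 4. Satisfied.
Vote: the removal of a trustee from the Board of Trustees requires the unanimous vote of the votes cast (12 present − 1 abstaining = 11). Unanimous means all 11, so 11 affirmative votes are needed; 11 voted in favor. Satisfied.

Valid — all requirements satisfied.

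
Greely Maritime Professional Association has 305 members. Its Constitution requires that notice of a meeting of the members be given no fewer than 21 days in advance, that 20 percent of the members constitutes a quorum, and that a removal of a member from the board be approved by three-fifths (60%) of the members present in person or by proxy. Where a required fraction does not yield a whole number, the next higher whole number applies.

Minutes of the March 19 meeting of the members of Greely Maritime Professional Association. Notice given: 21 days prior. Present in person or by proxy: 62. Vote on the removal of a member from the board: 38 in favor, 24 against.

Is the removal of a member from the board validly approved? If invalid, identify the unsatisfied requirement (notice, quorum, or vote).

Valid — all requirements satisfied.

Notice: 21 days given; 21 required. Satisfied.
Quorum: 20% of 305 = 61; 62 present. Satisfied.
Vote: requires three-fifths of those present (62); 3/5 of 62 = 37.20, rounded up to 38, so 38 needed; 38 in favor. Satisfied.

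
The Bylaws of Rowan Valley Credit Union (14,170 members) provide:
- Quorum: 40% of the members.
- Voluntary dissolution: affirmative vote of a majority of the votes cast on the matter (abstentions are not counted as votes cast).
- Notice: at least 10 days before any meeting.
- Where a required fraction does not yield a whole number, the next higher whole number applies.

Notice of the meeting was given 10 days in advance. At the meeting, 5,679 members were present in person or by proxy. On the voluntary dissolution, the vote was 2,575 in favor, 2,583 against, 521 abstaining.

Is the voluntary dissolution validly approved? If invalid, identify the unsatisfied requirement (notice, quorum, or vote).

Notice: 10 days given; 10 required. Satisfied.
Quorum: 40% of 14,170 = 5,668; 5,679 present. Satisfied.
Vote: requires a majority of the votes cast (5,679 − 521 abstaining = 5,158); a majority of 5158 is 2580, so 2,580 needed; 2,575 in favor. Not satisfied.

Invalid — vote requirement not satisfied.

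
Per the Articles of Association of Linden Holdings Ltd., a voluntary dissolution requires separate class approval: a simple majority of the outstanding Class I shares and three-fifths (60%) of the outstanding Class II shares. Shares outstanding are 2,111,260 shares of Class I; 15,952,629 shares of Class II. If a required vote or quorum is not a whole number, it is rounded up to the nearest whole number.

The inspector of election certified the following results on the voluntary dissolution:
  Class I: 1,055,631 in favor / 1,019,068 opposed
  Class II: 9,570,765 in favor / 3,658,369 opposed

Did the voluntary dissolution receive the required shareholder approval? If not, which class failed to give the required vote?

Not approved — the Class II shares did not give the required vote.

Class I: a majority of 2111260 is 1055631; 1,055,631 required, 1,055,631 in favor — approved.
Class II: 3/5 of 15952629 = 9571577.40, rounded up to 9571578; 9,571,578 required, 9,570,765 in favor — not approved.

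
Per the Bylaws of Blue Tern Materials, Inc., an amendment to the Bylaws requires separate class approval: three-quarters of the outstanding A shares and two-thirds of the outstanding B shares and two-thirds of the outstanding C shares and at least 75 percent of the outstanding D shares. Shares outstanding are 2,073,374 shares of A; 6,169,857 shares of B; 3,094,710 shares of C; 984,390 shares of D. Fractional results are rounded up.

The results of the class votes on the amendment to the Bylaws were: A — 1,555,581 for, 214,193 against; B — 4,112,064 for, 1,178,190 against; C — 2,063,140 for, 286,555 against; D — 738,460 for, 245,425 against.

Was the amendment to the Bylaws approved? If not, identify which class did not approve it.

A: 3/4 of 2073374 = 1555030.50, rounded up to 1555031; 1,555,031 required, 1,555,581 in favor — approved.
B: 2/3 of 6169857 = 4113238; 4,113,238 required, 4,112,064 in favor — not approved.
C: 2/3 of 3094710 = 2063140; 2,063,140 required, 2,063,140 in favor — approved.
D: 3/4 of 984390 = 738292.50, rounded up to 738293; 738,293 required, 738,460 in favor — approved.

Not approved — the B shares did not give the required vote.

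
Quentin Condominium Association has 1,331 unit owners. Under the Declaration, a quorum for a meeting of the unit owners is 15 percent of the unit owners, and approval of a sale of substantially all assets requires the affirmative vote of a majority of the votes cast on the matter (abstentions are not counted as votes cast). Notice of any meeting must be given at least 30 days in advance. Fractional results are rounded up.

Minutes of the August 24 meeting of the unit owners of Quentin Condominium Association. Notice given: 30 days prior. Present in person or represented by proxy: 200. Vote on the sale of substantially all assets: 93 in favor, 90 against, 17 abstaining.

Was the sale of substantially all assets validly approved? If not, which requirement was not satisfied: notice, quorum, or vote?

Notice: 30 days given; 30 required. Satisfied.
Quorum: 15% of 1,331 = 199.65, rounded up to 200; 200 present. Satisfied.
Vote: requires a majority of the votes cast (200 − 17 abstaining = 183); a majority of 183 is 92, so 92 needed; 93 in favor. Satisfied.

Valid — all requirements satisfied.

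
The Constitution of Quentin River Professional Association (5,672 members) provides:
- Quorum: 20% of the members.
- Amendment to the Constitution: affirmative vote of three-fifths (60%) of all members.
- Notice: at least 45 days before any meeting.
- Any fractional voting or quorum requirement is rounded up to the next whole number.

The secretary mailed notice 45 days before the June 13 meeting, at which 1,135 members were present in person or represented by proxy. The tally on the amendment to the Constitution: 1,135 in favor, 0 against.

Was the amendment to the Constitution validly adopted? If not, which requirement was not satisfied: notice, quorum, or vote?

Notice: 45 days given; 45 required. Satisfied.
Quorum: 20% of 5,672 = 1,134.40, rounded up to 1,135; 1,135 present. Satisfied.
Vote: requires three-fifths of all members (5,672); 3/5 of 5672 = 3403.20, rounded up to 3404, so 3,404 needed; 1,135 in favor. Not satisfied.

Invalid — vote requirement not satisfied.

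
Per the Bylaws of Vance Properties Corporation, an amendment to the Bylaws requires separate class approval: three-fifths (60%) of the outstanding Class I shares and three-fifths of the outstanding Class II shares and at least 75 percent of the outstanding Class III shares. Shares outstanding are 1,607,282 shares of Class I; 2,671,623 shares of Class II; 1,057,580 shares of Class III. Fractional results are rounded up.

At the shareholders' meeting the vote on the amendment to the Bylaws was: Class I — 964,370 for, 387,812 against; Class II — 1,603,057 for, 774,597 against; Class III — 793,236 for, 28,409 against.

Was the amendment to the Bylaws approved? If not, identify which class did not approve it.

Approved — every class gave the required vote.

Class I: 3/5 of 1607282 = 964369.20, rounded up to 964370; 964,370 required, 964,370 in favor — approved.
Class II: 3/5 of 2671623 = 1602973.80, rounded up to 1602974; 1,602,974 required, 1,603,057 in favor — approved.
Class III: 3/4 of 1057580 = 793185; 793,185 required, 793,236 in favor — approved.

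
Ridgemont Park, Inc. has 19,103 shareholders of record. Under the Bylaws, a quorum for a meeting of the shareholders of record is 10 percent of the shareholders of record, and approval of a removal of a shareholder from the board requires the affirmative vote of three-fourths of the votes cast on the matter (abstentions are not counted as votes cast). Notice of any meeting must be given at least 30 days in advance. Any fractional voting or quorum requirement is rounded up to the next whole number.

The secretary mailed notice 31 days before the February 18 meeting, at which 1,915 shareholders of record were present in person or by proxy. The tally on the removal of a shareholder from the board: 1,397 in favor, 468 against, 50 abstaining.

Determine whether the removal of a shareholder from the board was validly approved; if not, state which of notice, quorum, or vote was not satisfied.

Invalid — vote requirement not satisfied.

Notice: 31 days given; 30 required. Satisfied.
Quorum: 10% of 19,103 = 1,910.30, rounded up to 1,911; 1,915 present. Satisfied.
Vote: requires three-fourths of the votes cast (1,915 − 50 abstaining = 1,865); 3/4 of 1865 = 1398.75, rounded up to 1399, so 1,399 needed; 1,397 in favor. Not satisfied.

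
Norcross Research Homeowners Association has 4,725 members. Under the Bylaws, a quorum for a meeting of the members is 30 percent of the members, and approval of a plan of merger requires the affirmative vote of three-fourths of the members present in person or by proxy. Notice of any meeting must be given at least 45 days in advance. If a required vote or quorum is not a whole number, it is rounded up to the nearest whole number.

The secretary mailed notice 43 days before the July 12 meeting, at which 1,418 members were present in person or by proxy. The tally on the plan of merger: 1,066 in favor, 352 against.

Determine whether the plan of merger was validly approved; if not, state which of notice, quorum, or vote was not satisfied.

Notice: 43 days given; 45 required. Not satisfied.
Quorum: 30% of 4,725 = 1,417.50, rounded up to 1,418; 1,418 present. Satisfied.
Vote: requires three-fourths of those present (1,418); 3/4 of 1418 = 1063.50, rounded up to 1064, so 1,064 needed; 1,066 in favor. Satisfied.

Invalid — notice requirement not satisfied.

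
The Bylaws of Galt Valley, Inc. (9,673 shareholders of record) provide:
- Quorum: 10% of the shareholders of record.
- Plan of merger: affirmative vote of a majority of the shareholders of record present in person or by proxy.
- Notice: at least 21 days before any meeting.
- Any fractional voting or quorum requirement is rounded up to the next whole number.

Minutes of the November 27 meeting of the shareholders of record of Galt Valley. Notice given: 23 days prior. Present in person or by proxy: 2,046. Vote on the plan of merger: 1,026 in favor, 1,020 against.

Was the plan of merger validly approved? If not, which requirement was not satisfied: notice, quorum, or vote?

Valid — all requirements satisfied.

Notice: 23 days given; 21 required. Satisfied.
Quorum: 10% of 9,673 = 967.30, rounded up to 968; 2,046 present. Satisfied.
Vote: requires a majority of those present (2,046); a majority of 2046 is 1024, so 1,024 needed; 1,026 in favor. Satisfied.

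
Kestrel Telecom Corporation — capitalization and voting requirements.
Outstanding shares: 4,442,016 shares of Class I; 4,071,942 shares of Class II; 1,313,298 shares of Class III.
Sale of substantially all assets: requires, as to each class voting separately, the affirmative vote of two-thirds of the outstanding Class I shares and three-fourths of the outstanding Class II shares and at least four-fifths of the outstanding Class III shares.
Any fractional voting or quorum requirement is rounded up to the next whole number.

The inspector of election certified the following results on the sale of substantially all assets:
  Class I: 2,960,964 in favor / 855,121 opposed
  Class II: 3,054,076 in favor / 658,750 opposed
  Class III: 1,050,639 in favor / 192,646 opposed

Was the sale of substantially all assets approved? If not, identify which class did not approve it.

Class I: 2/3 of 4442016 = 2961344; 2,961,344 required, 2,960,964 in favor — not approved.
Class II: 3/4 of 4071942 = 3053956.50, rounded up to 3053957; 3,053,957 required, 3,054,076 in favor — approved.
Class III: 4/5 of 1313298 = 1050638.40, rounded up to 1050639; 1,050,639 required, 1,050,639 in favor — approved.

Not approved — the Class I shares did not give the required vote.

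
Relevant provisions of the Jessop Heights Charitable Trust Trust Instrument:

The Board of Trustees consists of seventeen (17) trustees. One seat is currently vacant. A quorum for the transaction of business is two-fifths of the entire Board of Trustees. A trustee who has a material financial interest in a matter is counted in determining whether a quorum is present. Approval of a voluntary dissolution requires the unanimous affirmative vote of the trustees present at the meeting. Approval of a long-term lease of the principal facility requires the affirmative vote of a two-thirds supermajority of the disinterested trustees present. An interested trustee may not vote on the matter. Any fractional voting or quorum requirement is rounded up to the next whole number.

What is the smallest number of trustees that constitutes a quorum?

2/5 of 17 = 6.80, rounded up to 7.

7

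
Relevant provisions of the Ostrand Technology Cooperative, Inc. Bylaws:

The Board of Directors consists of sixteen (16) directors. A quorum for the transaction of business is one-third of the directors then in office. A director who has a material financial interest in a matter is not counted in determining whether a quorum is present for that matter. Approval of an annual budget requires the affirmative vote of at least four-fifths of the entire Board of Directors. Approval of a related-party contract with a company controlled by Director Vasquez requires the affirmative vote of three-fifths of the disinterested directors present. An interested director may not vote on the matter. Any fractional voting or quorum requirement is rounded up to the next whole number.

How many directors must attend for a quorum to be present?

6

1/3 of 16 = 5.33, rounded up to 6.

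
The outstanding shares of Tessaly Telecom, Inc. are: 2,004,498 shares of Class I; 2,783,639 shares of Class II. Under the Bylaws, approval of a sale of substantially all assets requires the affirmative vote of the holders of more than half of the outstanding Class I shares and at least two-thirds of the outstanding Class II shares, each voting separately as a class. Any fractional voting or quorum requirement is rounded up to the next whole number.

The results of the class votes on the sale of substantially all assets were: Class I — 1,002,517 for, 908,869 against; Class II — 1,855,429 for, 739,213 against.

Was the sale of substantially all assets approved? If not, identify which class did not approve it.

Class I: a majority of 2004498 is 1002250; 1,002,250 required, 1,002,517 in favor — approved.
Class II: 2/3 of 2783639 = 1855759.33, rounded up to 1855760; 1,855,760 required, 1,855,429 in favor — not approved.

Not approved — the Class II shares did not give the required vote.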